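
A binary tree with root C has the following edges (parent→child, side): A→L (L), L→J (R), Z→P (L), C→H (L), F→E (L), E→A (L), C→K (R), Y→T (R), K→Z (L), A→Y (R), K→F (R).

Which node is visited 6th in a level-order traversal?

Level-order visits nodes level by level from the root, left to right within each level.
Level 0: C
Level 1: H, K
Level 2: Z, F
Level 3: P, E
Level 4: A
Level 5: L, Y
Level 6: J, T
Full level-order sequence: C, H, K, Z, F, P, E, A, L, Y, J, T.

P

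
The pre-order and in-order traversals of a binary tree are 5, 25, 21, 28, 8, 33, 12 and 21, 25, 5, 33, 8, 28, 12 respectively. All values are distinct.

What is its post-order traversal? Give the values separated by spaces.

The first element of pre-order is the root; it splits in-order into left and right subtrees.
Root 5: left subtree has 2 nodes {21, 25}, right has 4 {33, 8, 28, 12}.
  Root 25: left subtree has 1 node {21}, right has 0 { }.
  Root 28: left subtree has 2 nodes {33, 8}, right has 1 {12}.
    Root 8: left subtree has 1 node {33}, right has 0 { }.

21 25 33 8 12 28 5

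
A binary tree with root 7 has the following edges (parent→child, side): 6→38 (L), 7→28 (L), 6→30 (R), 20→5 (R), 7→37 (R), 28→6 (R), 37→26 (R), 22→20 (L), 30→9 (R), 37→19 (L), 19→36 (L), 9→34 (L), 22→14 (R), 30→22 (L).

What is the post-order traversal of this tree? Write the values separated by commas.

38, 5, 20, 14, 22, 34, 9, 30, 6, 28, 36, 19, 26, 37, 7

Post-order visits the left subtree, then the right subtree, then the node.
At 7: go left to 28.
  At 28: no left child.
  At 28: go right to 6.
    At 6: go left to 38.
      38 is a leaf — visit 38.
    At 6: go right to 30.
      At 30: go left to 22.
        At 22: go left to 20.
          At 20: no left child.
          At 20: go right to 5.
            5 is a leaf — visit 5.
          Visit 20.
        At 22: go right to 14.
          14 is a leaf — visit 14.
        Visit 22.
      At 30: go right to 9.
        At 9: go left to 34.
          34 is a leaf — visit 34.
        At 9: no right child.
        Visit 9.
      Visit 30.
    Visit 6.
  Visit 28.
At 7: go right to 37.
  At 37: go left to 19.
    At 19: go left to 36.
      36 is a leaf — visit 36.
    At 19: no right child.
    Visit 19.
  At 37: go right to 26.
    26 is a leaf — visit 26.
  Visit 37.
Visit 7.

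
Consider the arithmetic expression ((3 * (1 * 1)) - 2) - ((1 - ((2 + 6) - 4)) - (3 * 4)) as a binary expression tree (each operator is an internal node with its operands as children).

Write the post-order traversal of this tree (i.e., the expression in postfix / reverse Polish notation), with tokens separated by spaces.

3 1 1 * * 2 - 1 2 6 + 4 - - 3 4 * - -

Post-order on an expression tree gives postfix notation: for each operator, emit left operand, right operand, then the operator.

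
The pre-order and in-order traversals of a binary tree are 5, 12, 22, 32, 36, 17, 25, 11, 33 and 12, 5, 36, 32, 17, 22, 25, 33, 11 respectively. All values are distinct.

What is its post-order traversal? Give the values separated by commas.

12, 36, 17, 32, 33, 11, 25, 22, 5

The first element of pre-order is the root; it splits in-order into left and right subtrees.
Root 5: left subtree has 1 node {12}, right has 7 {36, 32, 17, 22, 25, 33, 11}.
  Root 22: left subtree has 3 nodes {36, 32, 17}, right has 3 {25, 33, 11}.
    Root 32: left subtree has 1 node {36}, right has 1 {17}.
    Root 25: left subtree has 0 nodes { }, right has 2 {33, 11}.
      Root 11: left subtree has 1 node {33}, right has 0 { }.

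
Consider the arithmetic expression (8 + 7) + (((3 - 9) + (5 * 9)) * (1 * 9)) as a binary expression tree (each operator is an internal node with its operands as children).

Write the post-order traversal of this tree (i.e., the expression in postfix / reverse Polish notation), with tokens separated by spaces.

Post-order on an expression tree gives postfix notation: for each operator, emit left operand, right operand, then the operator.

8 7 + 3 9 - 5 9 * + 1 9 * * +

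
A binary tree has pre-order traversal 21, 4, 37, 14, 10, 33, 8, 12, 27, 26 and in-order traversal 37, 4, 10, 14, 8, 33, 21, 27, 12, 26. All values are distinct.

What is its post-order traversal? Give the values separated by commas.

The first element of pre-order is the root; it splits in-order into left and right subtrees.
Root 21: left subtree has 6 nodes {37, 4, 10, 14, 8, 33}, right has 3 {27, 12, 26}.
  Root 4: left subtree has 1 node {37}, right has 4 {10, 14, 8, 33}.
    Root 14: left subtree has 1 node {10}, right has 2 {8, 33}.
      Root 33: left subtree has 1 node {8}, right has 0 { }.
  Root 12: left subtree has 1 node {27}, right has 1 {26}.

37, 10, 8, 33, 14, 4, 27, 26, 12, 21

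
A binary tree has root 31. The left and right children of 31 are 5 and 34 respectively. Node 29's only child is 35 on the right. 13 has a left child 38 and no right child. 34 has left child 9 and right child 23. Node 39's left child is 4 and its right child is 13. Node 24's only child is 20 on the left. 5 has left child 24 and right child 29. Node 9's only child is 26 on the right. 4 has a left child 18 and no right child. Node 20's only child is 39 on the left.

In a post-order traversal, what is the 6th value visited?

Post-order visits the left subtree, then the right subtree, then the node.
At 31: go left to 5.
  At 5: go left to 24.
    At 24: go left to 20.
      At 20: go left to 39.
        At 39: go left to 4.
          At 4: go left to 18.
            18 is a leaf — visit 18.
          At 4: no right child.
          Visit 4.
        At 39: go right to 13.
          At 13: go left to 38.
            38 is a leaf — visit 38.
          At 13: no right child.
          Visit 13.
        Visit 39.
      At 20: no right child.
      Visit 20.
    At 24: no right child.
    Visit 24.
  At 5: go right to 29.
    At 29: no left child.
    At 29: go right to 35.
      35 is a leaf — visit 35.
    Visit 29.
  Visit 5.
At 31: go right to 34.
  At 34: go left to 9.
    At 9: no left child.
    At 9: go right to 26.
      26 is a leaf — visit 26.
    Visit 9.
  At 34: go right to 23.
    23 is a leaf — visit 23.
  Visit 34.
Visit 31.
Full post-order sequence: 18, 4, 38, 13, 39, 20, 24, 35, 29, 5, 26, 9, 23, 34, 31.

20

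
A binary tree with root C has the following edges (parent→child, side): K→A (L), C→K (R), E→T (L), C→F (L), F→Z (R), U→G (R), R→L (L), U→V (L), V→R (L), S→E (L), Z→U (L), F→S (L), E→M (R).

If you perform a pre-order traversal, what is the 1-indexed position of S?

Pre-order visits the node, then its left subtree, then its right subtree.
Visit C.
At C: go left to F.
  Visit F.
  At F: go left to S.
    Visit S.
    At S: go left to E.
      Visit E.
      At E: go left to T.
        T is a leaf — visit T.
      At E: go right to M.
        M is a leaf — visit M.
    At S: no right child.
  At F: go right to Z.
    Visit Z.
    At Z: go left to U.
      Visit U.
      At U: go left to V.
        Visit V.
        At V: go left to R.
          Visit R.
          At R: go left to L.
            L is a leaf — visit L.
          At R: no right child.
        At V: no right child.
      At U: go right to G.
        G is a leaf — visit G.
    At Z: no right child.
At C: go right to K.
  Visit K.
  At K: go left to A.
    A is a leaf — visit A.
  At K: no right child.
Full pre-order sequence: C, F, S, E, T, M, Z, U, V, R, L, G, K, A.

3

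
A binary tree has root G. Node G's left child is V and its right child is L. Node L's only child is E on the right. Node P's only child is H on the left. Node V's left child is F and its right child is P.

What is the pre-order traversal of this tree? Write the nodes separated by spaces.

Pre-order visits the node, then its left subtree, then its right subtree.
Visit G.
At G: go left to V.
  Visit V.
  At V: go left to F.
    F is a leaf — visit F.
  At V: go right to P.
    Visit P.
    At P: go left to H.
      H is a leaf — visit H.
    At P: no right child.
At G: go right to L.
  Visit L.
  At L: no left child.
  At L: go right to E.
    E is a leaf — visit E.

G V F P H L E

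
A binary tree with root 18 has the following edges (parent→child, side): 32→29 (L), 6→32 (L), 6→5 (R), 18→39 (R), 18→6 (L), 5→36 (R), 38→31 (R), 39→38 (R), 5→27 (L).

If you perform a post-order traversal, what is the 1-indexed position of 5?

Post-order visits the left subtree, then the right subtree, then the node.
At 18: go left to 6.
  At 6: go left to 32.
    At 32: go left to 29.
      29 is a leaf — visit 29.
    At 32: no right child.
    Visit 32.
  At 6: go right to 5.
    At 5: go left to 27.
      27 is a leaf — visit 27.
    At 5: go right to 36.
      36 is a leaf — visit 36.
    Visit 5.
  Visit 6.
At 18: go right to 39.
  At 39: no left child.
  At 39: go right to 38.
    At 38: no left child.
    At 38: go right to 31.
      31 is a leaf — visit 31.
    Visit 38.
  Visit 39.
Visit 18.
Full post-order sequence: 29, 32, 27, 36, 5, 6, 31, 38, 39, 18.

5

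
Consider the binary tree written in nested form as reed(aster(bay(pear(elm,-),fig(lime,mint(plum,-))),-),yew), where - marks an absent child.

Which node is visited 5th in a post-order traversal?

Post-order visits the left subtree, then the right subtree, then the node.
At reed: go left to aster.
  At aster: go left to bay.
    At bay: go left to pear.
      At pear: go left to elm.
        elm is a leaf — visit elm.
      At pear: no right child.
      Visit pear.
    At bay: go right to fig.
      At fig: go left to lime.
        lime is a leaf — visit lime.
      At fig: go right to mint.
        At mint: go left to plum.
          plum is a leaf — visit plum.
        At mint: no right child.
        Visit mint.
      Visit fig.
    Visit bay.
  At aster: no right child.
  Visit aster.
At reed: go right to yew.
  yew is a leaf — visit yew.
Visit reed.
Full post-order sequence: elm, pear, lime, plum, mint, fig, bay, aster, yew, reed.

mint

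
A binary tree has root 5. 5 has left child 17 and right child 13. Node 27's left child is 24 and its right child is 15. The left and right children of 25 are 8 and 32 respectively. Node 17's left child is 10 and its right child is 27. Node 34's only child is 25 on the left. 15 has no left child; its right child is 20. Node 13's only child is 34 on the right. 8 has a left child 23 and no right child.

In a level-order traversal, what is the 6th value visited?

Level-order visits nodes level by level from the root, left to right within each level.
Level 0: 5
Level 1: 17, 13
Level 2: 10, 27, 34
Level 3: 24, 15, 25
Level 4: 20, 8, 32
Level 5: 23
Full level-order sequence: 5, 17, 13, 10, 27, 34, 24, 15, 25, 20, 8, 32, 23.

34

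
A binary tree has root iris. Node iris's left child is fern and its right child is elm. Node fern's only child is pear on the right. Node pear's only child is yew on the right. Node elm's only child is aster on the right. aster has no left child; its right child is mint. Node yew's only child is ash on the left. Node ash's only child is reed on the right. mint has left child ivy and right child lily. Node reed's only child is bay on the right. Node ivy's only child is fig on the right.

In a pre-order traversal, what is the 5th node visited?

ash

Pre-order visits the node, then its left subtree, then its right subtree.
Visit iris.
At iris: go left to fern.
  Visit fern.
  At fern: no left child.
  At fern: go right to pear.
    Visit pear.
    At pear: no left child.
    At pear: go right to yew.
      Visit yew.
      At yew: go left to ash.
        Visit ash.
        At ash: no left child.
        At ash: go right to reed.
          Visit reed.
          At reed: no left child.
          At reed: go right to bay.
            bay is a leaf — visit bay.
      At yew: no right child.
At iris: go right to elm.
  Visit elm.
  At elm: no left child.
  At elm: go right to aster.
    Visit aster.
    At aster: no left child.
    At aster: go right to mint.
      Visit mint.
      At mint: go left to ivy.
        Visit ivy.
        At ivy: no left child.
        At ivy: go right to fig.
          fig is a leaf — visit fig.
      At mint: go right to lily.
        lily is a leaf — visit lily.
Full pre-order sequence: iris, fern, pear, yew, ash, reed, bay, elm, aster, mint, ivy, fig, lily.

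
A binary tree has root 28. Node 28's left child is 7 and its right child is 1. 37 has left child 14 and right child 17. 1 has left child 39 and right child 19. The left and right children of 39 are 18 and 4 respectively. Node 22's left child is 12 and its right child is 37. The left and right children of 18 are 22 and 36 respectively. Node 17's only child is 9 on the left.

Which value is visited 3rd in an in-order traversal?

12

In-order visits the left subtree, then the node, then the right subtree.
At 28: go left to 7.
  7 is a leaf — visit 7.
Visit 28.
At 28: go right to 1.
  At 1: go left to 39.
    At 39: go left to 18.
      At 18: go left to 22.
        At 22: go left to 12.
          12 is a leaf — visit 12.
        Visit 22.
        At 22: go right to 37.
          At 37: go left to 14.
            14 is a leaf — visit 14.
          Visit 37.
          At 37: go right to 17.
            At 17: go left to 9.
              9 is a leaf — visit 9.
            Visit 17.
            At 17: no right child.
      Visit 18.
      At 18: go right to 36.
        36 is a leaf — visit 36.
    Visit 39.
    At 39: go right to 4.
      4 is a leaf — visit 4.
  Visit 1.
  At 1: go right to 19.
    19 is a leaf — visit 19.
Full in-order sequence: 7, 28, 12, 22, 14, 37, 9, 17, 18, 36, 39, 4, 1, 19.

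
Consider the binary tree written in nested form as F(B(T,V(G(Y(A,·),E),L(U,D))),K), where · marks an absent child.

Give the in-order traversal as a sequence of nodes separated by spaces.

T B A Y G E V U L D F K

In-order visits the left subtree, then the node, then the right subtree.
At F: go left to B.
  At B: go left to T.
    T is a leaf — visit T.
  Visit B.
  At B: go right to V.
    At V: go left to G.
      At G: go left to Y.
        At Y: go left to A.
          A is a leaf — visit A.
        Visit Y.
        At Y: no right child.
      Visit G.
      At G: go right to E.
        E is a leaf — visit E.
    Visit V.
    At V: go right to L.
      At L: go left to U.
        U is a leaf — visit U.
      Visit L.
      At L: go right to D.
        D is a leaf — visit D.
Visit F.
At F: go right to K.
  K is a leaf — visit K.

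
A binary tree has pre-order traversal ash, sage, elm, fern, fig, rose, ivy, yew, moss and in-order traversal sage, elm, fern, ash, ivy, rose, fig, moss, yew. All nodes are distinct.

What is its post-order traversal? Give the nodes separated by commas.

fern, elm, sage, ivy, rose, moss, yew, fig, ash

The first element of pre-order is the root; it splits in-order into left and right subtrees.
Root ash: left subtree has 3 nodes {sage, elm, fern}, right has 5 {ivy, rose, fig, moss, yew}.
  Root sage: left subtree has 0 nodes { }, right has 2 {elm, fern}.
    Root elm: left subtree has 0 nodes { }, right has 1 {fern}.
  Root fig: left subtree has 2 nodes {ivy, rose}, right has 2 {moss, yew}.
    Root rose: left subtree has 1 node {ivy}, right has 0 { }.
    Root yew: left subtree has 1 node {moss}, right has 0 { }.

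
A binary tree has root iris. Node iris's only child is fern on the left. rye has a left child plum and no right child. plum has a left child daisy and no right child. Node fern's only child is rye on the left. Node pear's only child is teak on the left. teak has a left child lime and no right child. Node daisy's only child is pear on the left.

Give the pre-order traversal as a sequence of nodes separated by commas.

iris, fern, rye, plum, daisy, pear, teak, lime

Pre-order visits the node, then its left subtree, then its right subtree.
Visit iris.
At iris: go left to fern.
  Visit fern.
  At fern: go left to rye.
    Visit rye.
    At rye: go left to plum.
      Visit plum.
      At plum: go left to daisy.
        Visit daisy.
        At daisy: go left to pear.
          Visit pear.
          At pear: go left to teak.
            Visit teak.
            At teak: go left to lime.
              lime is a leaf — visit lime.
            At teak: no right child.
          At pear: no right child.
        At daisy: no right child.
      At plum: no right child.
    At rye: no right child.
  At fern: no right child.
At iris: no right child.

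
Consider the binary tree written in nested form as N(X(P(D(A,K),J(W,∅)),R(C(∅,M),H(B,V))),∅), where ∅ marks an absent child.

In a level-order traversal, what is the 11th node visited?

W

Level-order visits nodes level by level from the root, left to right within each level.
Level 0: N
Level 1: X
Level 2: P, R
Level 3: D, J, C, H
Level 4: A, K, W, M, B, V
Full level-order sequence: N, X, P, R, D, J, C, H, A, K, W, M, B, V.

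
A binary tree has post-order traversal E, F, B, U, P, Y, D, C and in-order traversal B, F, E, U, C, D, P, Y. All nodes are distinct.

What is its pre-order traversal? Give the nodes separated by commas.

The last element of post-order is the root; it splits in-order into left and right subtrees.
Root C: left subtree has 4 nodes {B, F, E, U}, right has 3 {D, P, Y}.
  Root U: left subtree has 3 nodes {B, F, E}, right has 0 { }.
    Root B: left subtree has 0 nodes { }, right has 2 {F, E}.
      Root F: left subtree has 0 nodes { }, right has 1 {E}.
  Root D: left subtree has 0 nodes { }, right has 2 {P, Y}.
    Root Y: left subtree has 1 node {P}, right has 0 { }.

C, U, B, F, E, D, Y, P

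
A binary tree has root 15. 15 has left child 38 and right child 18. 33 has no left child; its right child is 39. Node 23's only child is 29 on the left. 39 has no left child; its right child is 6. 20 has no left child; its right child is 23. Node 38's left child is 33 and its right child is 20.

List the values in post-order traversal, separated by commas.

Post-order visits the left subtree, then the right subtree, then the node.
At 15: go left to 38.
  At 38: go left to 33.
    At 33: no left child.
    At 33: go right to 39.
      At 39: no left child.
      At 39: go right to 6.
        6 is a leaf — visit 6.
      Visit 39.
    Visit 33.
  At 38: go right to 20.
    At 20: no left child.
    At 20: go right to 23.
      At 23: go left to 29.
        29 is a leaf — visit 29.
      At 23: no right child.
      Visit 23.
    Visit 20.
  Visit 38.
At 15: go right to 18.
  18 is a leaf — visit 18.
Visit 15.

6, 39, 33, 29, 23, 20, 38, 18, 15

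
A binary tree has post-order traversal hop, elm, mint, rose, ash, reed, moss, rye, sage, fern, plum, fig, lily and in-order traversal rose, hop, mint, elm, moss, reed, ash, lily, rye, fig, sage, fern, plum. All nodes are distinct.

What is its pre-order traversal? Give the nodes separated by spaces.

The last element of post-order is the root; it splits in-order into left and right subtrees.
Root lily: left subtree has 7 nodes {rose, hop, mint, elm, moss, reed, ash}, right has 5 {rye, fig, sage, fern, plum}.
  Root moss: left subtree has 4 nodes {rose, hop, mint, elm}, right has 2 {reed, ash}.
    Root rose: left subtree has 0 nodes { }, right has 3 {hop, mint, elm}.
      Root mint: left subtree has 1 node {hop}, right has 1 {elm}.
    Root reed: left subtree has 0 nodes { }, right has 1 {ash}.
  Root fig: left subtree has 1 node {rye}, right has 3 {sage, fern, plum}.
    Root plum: left subtree has 2 nodes {sage, fern}, right has 0 { }.
      Root fern: left subtree has 1 node {sage}, right has 0 { }.

lily moss rose mint hop elm reed ash fig rye plum fern sage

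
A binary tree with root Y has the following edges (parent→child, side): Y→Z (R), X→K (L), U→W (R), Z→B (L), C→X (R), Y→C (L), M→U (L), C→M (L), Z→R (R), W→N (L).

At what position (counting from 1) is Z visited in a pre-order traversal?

Pre-order visits the node, then its left subtree, then its right subtree.
Visit Y.
At Y: go left to C.
  Visit C.
  At C: go left to M.
    Visit M.
    At M: go left to U.
      Visit U.
      At U: no left child.
      At U: go right to W.
        Visit W.
        At W: go left to N.
          N is a leaf — visit N.
        At W: no right child.
    At M: no right child.
  At C: go right to X.
    Visit X.
    At X: go left to K.
      K is a leaf — visit K.
    At X: no right child.
At Y: go right to Z.
  Visit Z.
  At Z: go left to B.
    B is a leaf — visit B.
  At Z: go right to R.
    R is a leaf — visit R.
Full pre-order sequence: Y, C, M, U, W, N, X, K, Z, B, R.

9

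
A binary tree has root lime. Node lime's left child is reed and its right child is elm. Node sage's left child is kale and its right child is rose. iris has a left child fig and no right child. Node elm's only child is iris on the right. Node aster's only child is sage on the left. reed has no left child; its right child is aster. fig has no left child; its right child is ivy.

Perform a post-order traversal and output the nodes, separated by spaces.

kale rose sage aster reed ivy fig iris elm lime

Post-order visits the left subtree, then the right subtree, then the node.
At lime: go left to reed.
  At reed: no left child.
  At reed: go right to aster.
    At aster: go left to sage.
      At sage: go left to kale.
        kale is a leaf — visit kale.
      At sage: go right to rose.
        rose is a leaf — visit rose.
      Visit sage.
    At aster: no right child.
    Visit aster.
  Visit reed.
At lime: go right to elm.
  At elm: no left child.
  At elm: go right to iris.
    At iris: go left to fig.
      At fig: no left child.
      At fig: go right to ivy.
        ivy is a leaf — visit ivy.
      Visit fig.
    At iris: no right child.
    Visit iris.
  Visit elm.
Visit lime.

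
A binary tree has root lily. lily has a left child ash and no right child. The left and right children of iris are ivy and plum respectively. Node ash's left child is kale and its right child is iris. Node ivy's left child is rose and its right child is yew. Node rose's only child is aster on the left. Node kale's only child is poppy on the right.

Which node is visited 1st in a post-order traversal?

Post-order visits the left subtree, then the right subtree, then the node.
At lily: go left to ash.
  At ash: go left to kale.
    At kale: no left child.
    At kale: go right to poppy.
      poppy is a leaf — visit poppy.
    Visit kale.
  At ash: go right to iris.
    At iris: go left to ivy.
      At ivy: go left to rose.
        At rose: go left to aster.
          aster is a leaf — visit aster.
        At rose: no right child.
        Visit rose.
      At ivy: go right to yew.
        yew is a leaf — visit yew.
      Visit ivy.
    At iris: go right to plum.
      plum is a leaf — visit plum.
    Visit iris.
  Visit ash.
At lily: no right child.
Visit lily.
Full post-order sequence: poppy, kale, aster, rose, yew, ivy, plum, iris, ash, lily.

poppy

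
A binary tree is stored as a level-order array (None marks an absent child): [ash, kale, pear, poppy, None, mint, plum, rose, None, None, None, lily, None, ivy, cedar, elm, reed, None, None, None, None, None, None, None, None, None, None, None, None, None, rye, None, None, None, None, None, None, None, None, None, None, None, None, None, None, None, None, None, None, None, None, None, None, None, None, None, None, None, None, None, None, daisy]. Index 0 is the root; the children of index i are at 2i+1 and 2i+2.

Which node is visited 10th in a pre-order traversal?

Pre-order visits the node, then its left subtree, then its right subtree.
Visit ash.
At ash: go left to kale.
  Visit kale.
  At kale: go left to poppy.
    Visit poppy.
    At poppy: go left to rose.
      Visit rose.
      At rose: go left to elm.
        elm is a leaf — visit elm.
      At rose: go right to reed.
        reed is a leaf — visit reed.
    At poppy: no right child.
  At kale: no right child.
At ash: go right to pear.
  Visit pear.
  At pear: go left to mint.
    Visit mint.
    At mint: go left to lily.
      lily is a leaf — visit lily.
    At mint: no right child.
  At pear: go right to plum.
    Visit plum.
    At plum: go left to ivy.
      ivy is a leaf — visit ivy.
    At plum: go right to cedar.
      Visit cedar.
      At cedar: no left child.
      At cedar: go right to rye.
        Visit rye.
        At rye: go left to daisy.
          daisy is a leaf — visit daisy.
        At rye: no right child.
Full pre-order sequence: ash, kale, poppy, rose, elm, reed, pear, mint, lily, plum, ivy, cedar, rye, daisy.

plum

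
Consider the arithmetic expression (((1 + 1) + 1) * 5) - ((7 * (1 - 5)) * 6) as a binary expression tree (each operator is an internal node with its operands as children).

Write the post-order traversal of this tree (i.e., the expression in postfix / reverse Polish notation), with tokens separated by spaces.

1 1 + 1 + 5 * 7 1 5 - * 6 * -

Post-order on an expression tree gives postfix notation: for each operator, emit left operand, right operand, then the operator.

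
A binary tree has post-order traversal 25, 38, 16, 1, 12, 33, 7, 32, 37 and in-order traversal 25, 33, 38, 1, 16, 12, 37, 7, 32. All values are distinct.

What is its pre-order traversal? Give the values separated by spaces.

37 33 25 12 1 38 16 32 7

The last element of post-order is the root; it splits in-order into left and right subtrees.
Root 37: left subtree has 6 nodes {25, 33, 38, 1, 16, 12}, right has 2 {7, 32}.
  Root 33: left subtree has 1 node {25}, right has 4 {38, 1, 16, 12}.
    Root 12: left subtree has 3 nodes {38, 1, 16}, right has 0 { }.
      Root 1: left subtree has 1 node {38}, right has 1 {16}.
  Root 32: left subtree has 1 node {7}, right has 0 { }.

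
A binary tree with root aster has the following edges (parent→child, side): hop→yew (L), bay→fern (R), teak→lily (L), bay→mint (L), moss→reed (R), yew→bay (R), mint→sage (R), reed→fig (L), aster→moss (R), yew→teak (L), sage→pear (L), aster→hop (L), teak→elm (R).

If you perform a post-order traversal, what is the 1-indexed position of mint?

6

Post-order visits the left subtree, then the right subtree, then the node.
At aster: go left to hop.
  At hop: go left to yew.
    At yew: go left to teak.
      At teak: go left to lily.
        lily is a leaf — visit lily.
      At teak: go right to elm.
        elm is a leaf — visit elm.
      Visit teak.
    At yew: go right to bay.
      At bay: go left to mint.
        At mint: no left child.
        At mint: go right to sage.
          At sage: go left to pear.
            pear is a leaf — visit pear.
          At sage: no right child.
          Visit sage.
        Visit mint.
      At bay: go right to fern.
        fern is a leaf — visit fern.
      Visit bay.
    Visit yew.
  At hop: no right child.
  Visit hop.
At aster: go right to moss.
  At moss: no left child.
  At moss: go right to reed.
    At reed: go left to fig.
      fig is a leaf — visit fig.
    At reed: no right child.
    Visit reed.
  Visit moss.
Visit aster.
Full post-order sequence: lily, elm, teak, pear, sage, mint, fern, bay, yew, hop, fig, reed, moss, aster.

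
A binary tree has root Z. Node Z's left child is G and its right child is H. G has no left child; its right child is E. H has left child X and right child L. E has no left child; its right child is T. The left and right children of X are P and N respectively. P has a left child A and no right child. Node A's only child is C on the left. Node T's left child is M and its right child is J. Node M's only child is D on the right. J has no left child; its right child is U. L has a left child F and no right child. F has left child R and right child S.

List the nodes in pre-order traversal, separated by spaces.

Pre-order visits the node, then its left subtree, then its right subtree.
Visit Z.
At Z: go left to G.
  Visit G.
  At G: no left child.
  At G: go right to E.
    Visit E.
    At E: no left child.
    At E: go right to T.
      Visit T.
      At T: go left to M.
        Visit M.
        At M: no left child.
        At M: go right to D.
          D is a leaf — visit D.
      At T: go right to J.
        Visit J.
        At J: no left child.
        At J: go right to U.
          U is a leaf — visit U.
At Z: go right to H.
  Visit H.
  At H: go left to X.
    Visit X.
    At X: go left to P.
      Visit P.
      At P: go left to A.
        Visit A.
        At A: go left to C.
          C is a leaf — visit C.
        At A: no right child.
      At P: no right child.
    At X: go right to N.
      N is a leaf — visit N.
  At H: go right to L.
    Visit L.
    At L: go left to F.
      Visit F.
      At F: go left to R.
        R is a leaf — visit R.
      At F: go right to S.
        S is a leaf — visit S.
    At L: no right child.

Z G E T M D J U H X P A C N L F R S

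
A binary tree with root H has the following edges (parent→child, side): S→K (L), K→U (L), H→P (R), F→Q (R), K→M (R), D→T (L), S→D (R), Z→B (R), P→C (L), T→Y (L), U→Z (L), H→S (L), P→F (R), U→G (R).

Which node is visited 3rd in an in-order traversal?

In-order visits the left subtree, then the node, then the right subtree.
At H: go left to S.
  At S: go left to K.
    At K: go left to U.
      At U: go left to Z.
        At Z: no left child.
        Visit Z.
        At Z: go right to B.
          B is a leaf — visit B.
      Visit U.
      At U: go right to G.
        G is a leaf — visit G.
    Visit K.
    At K: go right to M.
      M is a leaf — visit M.
  Visit S.
  At S: go right to D.
    At D: go left to T.
      At T: go left to Y.
        Y is a leaf — visit Y.
      Visit T.
      At T: no right child.
    Visit D.
    At D: no right child.
Visit H.
At H: go right to P.
  At P: go left to C.
    C is a leaf — visit C.
  Visit P.
  At P: go right to F.
    At F: no left child.
    Visit F.
    At F: go right to Q.
      Q is a leaf — visit Q.
Full in-order sequence: Z, B, U, G, K, M, S, Y, T, D, H, C, P, F, Q.

U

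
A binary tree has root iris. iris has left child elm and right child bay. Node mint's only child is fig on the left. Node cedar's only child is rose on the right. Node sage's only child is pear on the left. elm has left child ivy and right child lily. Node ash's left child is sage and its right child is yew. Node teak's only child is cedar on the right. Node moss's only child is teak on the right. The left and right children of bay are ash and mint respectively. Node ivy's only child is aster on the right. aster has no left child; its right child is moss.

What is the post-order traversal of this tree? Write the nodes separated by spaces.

Post-order visits the left subtree, then the right subtree, then the node.
At iris: go left to elm.
  At elm: go left to ivy.
    At ivy: no left child.
    At ivy: go right to aster.
      At aster: no left child.
      At aster: go right to moss.
        At moss: no left child.
        At moss: go right to teak.
          At teak: no left child.
          At teak: go right to cedar.
            At cedar: no left child.
            At cedar: go right to rose.
              rose is a leaf — visit rose.
            Visit cedar.
          Visit teak.
        Visit moss.
      Visit aster.
    Visit ivy.
  At elm: go right to lily.
    lily is a leaf — visit lily.
  Visit elm.
At iris: go right to bay.
  At bay: go left to ash.
    At ash: go left to sage.
      At sage: go left to pear.
        pear is a leaf — visit pear.
      At sage: no right child.
      Visit sage.
    At ash: go right to yew.
      yew is a leaf — visit yew.
    Visit ash.
  At bay: go right to mint.
    At mint: go left to fig.
      fig is a leaf — visit fig.
    At mint: no right child.
    Visit mint.
  Visit bay.
Visit iris.

rose cedar teak moss aster ivy lily elm pear sage yew ash fig mint bay iris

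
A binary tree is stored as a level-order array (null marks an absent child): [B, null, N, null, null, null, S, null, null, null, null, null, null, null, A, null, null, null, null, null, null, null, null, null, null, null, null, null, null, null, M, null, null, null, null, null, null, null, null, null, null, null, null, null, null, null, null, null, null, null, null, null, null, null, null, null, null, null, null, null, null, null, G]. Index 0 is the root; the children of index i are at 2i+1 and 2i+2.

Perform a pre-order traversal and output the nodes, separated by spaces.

Pre-order visits the node, then its left subtree, then its right subtree.
Visit B.
At B: no left child.
At B: go right to N.
  Visit N.
  At N: no left child.
  At N: go right to S.
    Visit S.
    At S: no left child.
    At S: go right to A.
      Visit A.
      At A: no left child.
      At A: go right to M.
        Visit M.
        At M: no left child.
        At M: go right to G.
          G is a leaf — visit G.

B N S A M G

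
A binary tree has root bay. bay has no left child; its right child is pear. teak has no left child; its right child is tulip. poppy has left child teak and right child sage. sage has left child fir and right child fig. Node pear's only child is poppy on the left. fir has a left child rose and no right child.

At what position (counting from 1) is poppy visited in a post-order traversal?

Post-order visits the left subtree, then the right subtree, then the node.
At bay: no left child.
At bay: go right to pear.
  At pear: go left to poppy.
    At poppy: go left to teak.
      At teak: no left child.
      At teak: go right to tulip.
        tulip is a leaf — visit tulip.
      Visit teak.
    At poppy: go right to sage.
      At sage: go left to fir.
        At fir: go left to rose.
          rose is a leaf — visit rose.
        At fir: no right child.
        Visit fir.
      At sage: go right to fig.
        fig is a leaf — visit fig.
      Visit sage.
    Visit poppy.
  At pear: no right child.
  Visit pear.
Visit bay.
Full post-order sequence: tulip, teak, rose, fir, fig, sage, poppy, pear, bay.

7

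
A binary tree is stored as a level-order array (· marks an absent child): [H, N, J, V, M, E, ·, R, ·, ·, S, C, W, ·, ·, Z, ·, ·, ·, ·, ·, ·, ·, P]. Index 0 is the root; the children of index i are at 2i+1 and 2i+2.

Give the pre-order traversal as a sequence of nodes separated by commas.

Pre-order visits the node, then its left subtree, then its right subtree.
Visit H.
At H: go left to N.
  Visit N.
  At N: go left to V.
    Visit V.
    At V: go left to R.
      Visit R.
      At R: go left to Z.
        Z is a leaf — visit Z.
      At R: no right child.
    At V: no right child.
  At N: go right to M.
    Visit M.
    At M: no left child.
    At M: go right to S.
      S is a leaf — visit S.
At H: go right to J.
  Visit J.
  At J: go left to E.
    Visit E.
    At E: go left to C.
      Visit C.
      At C: go left to P.
        P is a leaf — visit P.
      At C: no right child.
    At E: go right to W.
      W is a leaf — visit W.
  At J: no right child.

H, N, V, R, Z, M, S, J, E, C, P, W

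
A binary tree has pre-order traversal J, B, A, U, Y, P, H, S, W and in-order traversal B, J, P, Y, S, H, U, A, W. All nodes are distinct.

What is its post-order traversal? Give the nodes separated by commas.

B, P, S, H, Y, U, W, A, J

The first element of pre-order is the root; it splits in-order into left and right subtrees.
Root J: left subtree has 1 node {B}, right has 7 {P, Y, S, H, U, A, W}.
  Root A: left subtree has 5 nodes {P, Y, S, H, U}, right has 1 {W}.
    Root U: left subtree has 4 nodes {P, Y, S, H}, right has 0 { }.
      Root Y: left subtree has 1 node {P}, right has 2 {S, H}.
        Root H: left subtree has 1 node {S}, right has 0 { }.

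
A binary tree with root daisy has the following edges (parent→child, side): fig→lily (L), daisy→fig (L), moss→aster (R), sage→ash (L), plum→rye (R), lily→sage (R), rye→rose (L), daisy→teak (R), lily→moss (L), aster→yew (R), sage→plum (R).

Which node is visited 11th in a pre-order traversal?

rose

Pre-order visits the node, then its left subtree, then its right subtree.
Visit daisy.
At daisy: go left to fig.
  Visit fig.
  At fig: go left to lily.
    Visit lily.
    At lily: go left to moss.
      Visit moss.
      At moss: no left child.
      At moss: go right to aster.
        Visit aster.
        At aster: no left child.
        At aster: go right to yew.
          yew is a leaf — visit yew.
    At lily: go right to sage.
      Visit sage.
      At sage: go left to ash.
        ash is a leaf — visit ash.
      At sage: go right to plum.
        Visit plum.
        At plum: no left child.
        At plum: go right to rye.
          Visit rye.
          At rye: go left to rose.
            rose is a leaf — visit rose.
          At rye: no right child.
  At fig: no right child.
At daisy: go right to teak.
  teak is a leaf — visit teak.
Full pre-order sequence: daisy, fig, lily, moss, aster, yew, sage, ash, plum, rye, rose, teak.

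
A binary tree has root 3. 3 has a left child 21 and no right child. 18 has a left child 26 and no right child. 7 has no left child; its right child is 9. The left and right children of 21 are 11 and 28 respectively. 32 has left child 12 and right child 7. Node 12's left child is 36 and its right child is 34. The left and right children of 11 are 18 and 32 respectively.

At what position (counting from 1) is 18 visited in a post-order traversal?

2

Post-order visits the left subtree, then the right subtree, then the node.
At 3: go left to 21.
  At 21: go left to 11.
    At 11: go left to 18.
      At 18: go left to 26.
        26 is a leaf — visit 26.
      At 18: no right child.
      Visit 18.
    At 11: go right to 32.
      At 32: go left to 12.
        At 12: go left to 36.
          36 is a leaf — visit 36.
        At 12: go right to 34.
          34 is a leaf — visit 34.
        Visit 12.
      At 32: go right to 7.
        At 7: no left child.
        At 7: go right to 9.
          9 is a leaf — visit 9.
        Visit 7.
      Visit 32.
    Visit 11.
  At 21: go right to 28.
    28 is a leaf — visit 28.
  Visit 21.
At 3: no right child.
Visit 3.
Full post-order sequence: 26, 18, 36, 34, 12, 9, 7, 32, 11, 28, 21, 3.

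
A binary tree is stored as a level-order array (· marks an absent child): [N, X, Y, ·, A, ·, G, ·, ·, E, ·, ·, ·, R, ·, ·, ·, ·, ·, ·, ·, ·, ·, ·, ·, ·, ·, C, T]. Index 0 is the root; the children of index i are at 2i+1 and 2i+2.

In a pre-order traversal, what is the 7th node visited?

R

Pre-order visits the node, then its left subtree, then its right subtree.
Visit N.
At N: go left to X.
  Visit X.
  At X: no left child.
  At X: go right to A.
    Visit A.
    At A: go left to E.
      E is a leaf — visit E.
    At A: no right child.
At N: go right to Y.
  Visit Y.
  At Y: no left child.
  At Y: go right to G.
    Visit G.
    At G: go left to R.
      Visit R.
      At R: go left to C.
        C is a leaf — visit C.
      At R: go right to T.
        T is a leaf — visit T.
    At G: no right child.
Full pre-order sequence: N, X, A, E, Y, G, R, C, T.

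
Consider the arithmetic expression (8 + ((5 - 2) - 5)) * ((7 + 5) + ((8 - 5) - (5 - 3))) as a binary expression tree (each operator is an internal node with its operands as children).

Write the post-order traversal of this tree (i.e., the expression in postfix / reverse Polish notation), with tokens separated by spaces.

8 5 2 - 5 - + 7 5 + 8 5 - 5 3 - - + *

Post-order on an expression tree gives postfix notation: for each operator, emit left operand, right operand, then the operator.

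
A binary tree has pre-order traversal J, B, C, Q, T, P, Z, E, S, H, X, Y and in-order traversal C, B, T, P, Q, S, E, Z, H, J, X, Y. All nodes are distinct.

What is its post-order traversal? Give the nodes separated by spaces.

C P T S E H Z Q B Y X J

The first element of pre-order is the root; it splits in-order into left and right subtrees.
Root J: left subtree has 9 nodes {C, B, T, P, Q, S, E, Z, H}, right has 2 {X, Y}.
  Root B: left subtree has 1 node {C}, right has 7 {T, P, Q, S, E, Z, H}.
    Root Q: left subtree has 2 nodes {T, P}, right has 4 {S, E, Z, H}.
      Root T: left subtree has 0 nodes { }, right has 1 {P}.
      Root Z: left subtree has 2 nodes {S, E}, right has 1 {H}.
        Root E: left subtree has 1 node {S}, right has 0 { }.
  Root X: left subtree has 0 nodes { }, right has 1 {Y}.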